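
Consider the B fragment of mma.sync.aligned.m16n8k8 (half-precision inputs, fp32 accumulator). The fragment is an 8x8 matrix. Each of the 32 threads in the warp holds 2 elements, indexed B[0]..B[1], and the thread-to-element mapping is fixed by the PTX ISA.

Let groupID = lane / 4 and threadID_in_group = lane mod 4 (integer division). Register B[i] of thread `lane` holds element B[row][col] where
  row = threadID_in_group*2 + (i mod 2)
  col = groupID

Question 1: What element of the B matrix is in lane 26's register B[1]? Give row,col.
lane 26: G=6 (26/4), T=2 (26%4)
i=1: r=2*2+1=5, c=G=6

5,6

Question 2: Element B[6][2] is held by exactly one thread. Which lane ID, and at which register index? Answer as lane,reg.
11,0

c=2->g=2  r=6->t=3,b0=0
L=2*4+3=11  i=0=0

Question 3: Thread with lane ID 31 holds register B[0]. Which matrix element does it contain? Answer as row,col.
6,7

L=31⇒gr=31>>2=7, th=31&3=3
[0]⇒row 3·2+0=6  col gr=7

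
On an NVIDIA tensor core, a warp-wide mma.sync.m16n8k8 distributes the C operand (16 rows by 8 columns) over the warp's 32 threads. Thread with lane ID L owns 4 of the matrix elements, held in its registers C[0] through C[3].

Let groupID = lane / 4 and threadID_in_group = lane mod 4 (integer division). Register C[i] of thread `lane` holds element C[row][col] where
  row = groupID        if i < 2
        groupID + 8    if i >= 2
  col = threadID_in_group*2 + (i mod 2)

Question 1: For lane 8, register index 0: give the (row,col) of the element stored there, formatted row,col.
lane 8: grp=2 (8/4), tig=0 (8%4)
i=0: r=2+0=2, c=0*2+0=0

2,0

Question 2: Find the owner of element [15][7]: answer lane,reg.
31,3

r: 15->gid=7,r8=1  c: 7->tid=3,i&1=1
L=7*4+3=31  i=1*2+1=3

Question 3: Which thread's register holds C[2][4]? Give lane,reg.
10,0

r=2->g=2,rb=0  c=4->t=2,b0=0
L=2*4+2=10  i=0*2+0=0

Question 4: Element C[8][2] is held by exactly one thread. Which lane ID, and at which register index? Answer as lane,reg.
1,2

r=8⇒gr=0,Rb=1  c=2⇒th=1,odd=0
L=0*4+1=1  i=1*2+0=2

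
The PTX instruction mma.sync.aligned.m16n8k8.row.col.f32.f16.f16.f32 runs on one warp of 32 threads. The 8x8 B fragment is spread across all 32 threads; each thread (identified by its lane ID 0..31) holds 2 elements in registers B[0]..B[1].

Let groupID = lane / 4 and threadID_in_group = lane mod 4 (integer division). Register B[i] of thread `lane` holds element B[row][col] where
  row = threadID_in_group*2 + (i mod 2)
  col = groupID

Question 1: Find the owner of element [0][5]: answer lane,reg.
c=5->g=5  r=0->t=0,b0=0
L=5*4+0=20  i=0=0

20,0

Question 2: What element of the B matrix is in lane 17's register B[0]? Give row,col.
L=17→G=17>>2=4, T=17&3=1
[0]→row 1·2+0=2  col G=4

2,4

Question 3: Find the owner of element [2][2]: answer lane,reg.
9,0

c=2→G=2  r=2→T=1,p=0
L=2*4+1=9  i=0=0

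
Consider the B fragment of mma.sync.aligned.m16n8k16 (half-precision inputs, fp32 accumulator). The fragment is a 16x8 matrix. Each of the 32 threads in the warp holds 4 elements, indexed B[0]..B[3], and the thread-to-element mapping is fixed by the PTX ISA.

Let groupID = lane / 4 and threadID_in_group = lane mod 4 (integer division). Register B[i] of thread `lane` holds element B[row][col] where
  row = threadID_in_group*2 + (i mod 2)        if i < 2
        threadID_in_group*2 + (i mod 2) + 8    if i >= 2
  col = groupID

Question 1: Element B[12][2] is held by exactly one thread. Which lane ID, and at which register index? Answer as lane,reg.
c: 2->gid=2  r: 12->r8=1,tid=2,i&1=0
L=2*4+2=10  i=1*2+0=2

10,2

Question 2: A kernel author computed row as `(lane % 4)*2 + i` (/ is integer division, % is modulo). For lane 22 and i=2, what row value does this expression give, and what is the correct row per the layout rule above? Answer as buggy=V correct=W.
`(lane % 4)*2 + i`[22,2]->6
lane 22: g=5 (22/4), t=2 (22%4)
i=2: r=2*2+0+8=12, c=g=5
row: 6 vs 12

buggy=6 correct=12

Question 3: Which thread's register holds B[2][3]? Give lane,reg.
13,0

c=3→G=3  r=2→rhi=0,T=1,p=0
L=3*4+1=13  i=0*2+0=0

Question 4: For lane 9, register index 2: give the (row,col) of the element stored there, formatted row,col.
lane 9=>9/4=2, 9 mod 4=1
i=2  r:2·1+0+8=>10  c:2

10,2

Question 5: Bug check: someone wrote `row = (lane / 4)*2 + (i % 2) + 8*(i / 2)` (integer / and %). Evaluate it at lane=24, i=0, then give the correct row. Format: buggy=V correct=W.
buggy=12 correct=0

`(lane / 4)*2 + (i % 2) + 8*(i / 2)`[24,0]->12
lane 24->24/4=6, 24 mod 4=0
i=0  r:2·0+0+0->0  c:6
row: 12 vs 0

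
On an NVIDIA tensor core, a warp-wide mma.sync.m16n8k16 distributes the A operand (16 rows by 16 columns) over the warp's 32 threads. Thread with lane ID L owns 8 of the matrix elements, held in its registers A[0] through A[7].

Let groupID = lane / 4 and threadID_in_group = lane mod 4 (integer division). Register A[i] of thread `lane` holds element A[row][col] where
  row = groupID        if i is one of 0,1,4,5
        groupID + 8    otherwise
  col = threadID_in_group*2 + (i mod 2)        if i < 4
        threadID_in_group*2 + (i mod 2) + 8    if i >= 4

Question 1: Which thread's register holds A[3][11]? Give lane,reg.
13,5

r=3→G=3,rhi=0  c=11→chi=1,T=1,p=1
L=3*4+1=13  i=1*4+0*2+1=5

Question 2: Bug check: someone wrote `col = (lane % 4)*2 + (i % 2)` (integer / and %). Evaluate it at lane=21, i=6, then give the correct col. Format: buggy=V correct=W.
buggy=2 correct=10

`(lane % 4)*2 + (i % 2)`[21,6]->2
L=21->gid=21>>2=5, tid=21&3=1
[6]->row 5+8=13  col 1·2+0+8=10
col: 2 vs 10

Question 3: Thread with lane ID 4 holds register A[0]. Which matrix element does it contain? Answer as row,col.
L=4→G=4>>2=1, T=4&3=0
[0]→row 1+0=1  col 0·2+0+0=0

1,0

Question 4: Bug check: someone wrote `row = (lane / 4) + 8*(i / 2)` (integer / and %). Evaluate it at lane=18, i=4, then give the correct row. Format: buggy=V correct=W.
`(lane / 4) + 8*(i / 2)`[18,4]→20
18: G=4,T=2
[4] (4+0,2*2+0+8) = (4,12)
row: 20 vs 4

buggy=20 correct=4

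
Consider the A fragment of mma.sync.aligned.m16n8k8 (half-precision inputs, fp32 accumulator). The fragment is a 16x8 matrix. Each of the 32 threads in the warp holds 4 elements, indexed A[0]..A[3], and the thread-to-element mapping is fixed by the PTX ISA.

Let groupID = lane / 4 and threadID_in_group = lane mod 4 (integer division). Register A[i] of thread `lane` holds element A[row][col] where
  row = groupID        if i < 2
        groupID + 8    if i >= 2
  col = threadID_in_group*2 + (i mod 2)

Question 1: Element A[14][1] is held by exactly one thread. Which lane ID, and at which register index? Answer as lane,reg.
r=14->g=6,rb=1  c=1->t=0,b0=1
L=6*4+0=24  i=1*2+1=3

24,3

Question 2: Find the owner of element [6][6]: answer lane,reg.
r: 6->gid=6,r8=0  c: 6->tid=3,i&1=0
L=6*4+3=27  i=0*2+0=0

27,0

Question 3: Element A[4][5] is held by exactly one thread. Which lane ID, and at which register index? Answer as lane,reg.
r=4->g=4,rb=0  c=5->t=2,b0=1
L=4*4+2=18  i=0*2+1=1

18,1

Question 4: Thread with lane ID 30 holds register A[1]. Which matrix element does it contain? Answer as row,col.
7,5

30: gid=7,tid=2
[1] (7+0,2*2+1) = (7,5)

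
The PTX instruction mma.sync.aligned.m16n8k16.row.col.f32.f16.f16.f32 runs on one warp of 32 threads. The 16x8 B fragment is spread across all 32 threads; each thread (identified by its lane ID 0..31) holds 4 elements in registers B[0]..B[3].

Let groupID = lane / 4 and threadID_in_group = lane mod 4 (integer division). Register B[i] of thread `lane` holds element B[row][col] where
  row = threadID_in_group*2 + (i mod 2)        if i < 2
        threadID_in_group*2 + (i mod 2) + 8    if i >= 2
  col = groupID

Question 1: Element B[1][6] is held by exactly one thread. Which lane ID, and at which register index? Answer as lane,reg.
c=6→G=6  r=1→rhi=0,T=0,p=1
L=6*4+0=24  i=0*2+1=1

24,1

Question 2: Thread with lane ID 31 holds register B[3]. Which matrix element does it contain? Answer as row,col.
lane 31->31/4=7, 31 mod 4=3
i=3  r:2·3+1+8->15  c:7

15,7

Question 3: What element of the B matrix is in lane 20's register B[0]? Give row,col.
0,5

lane 20: G=5 (20/4), T=0 (20%4)
i=0: r=0*2+0+0=0, c=G=5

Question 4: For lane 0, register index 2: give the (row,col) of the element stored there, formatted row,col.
0: grp=0,tig=0
[2] (0*2+0+8,0) = (8,0)

8,0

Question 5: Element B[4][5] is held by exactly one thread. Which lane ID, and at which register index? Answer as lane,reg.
c: 5->gid=5  r: 4->r8=0,tid=2,i&1=0
L=5*4+2=22  i=0*2+0=0

22,0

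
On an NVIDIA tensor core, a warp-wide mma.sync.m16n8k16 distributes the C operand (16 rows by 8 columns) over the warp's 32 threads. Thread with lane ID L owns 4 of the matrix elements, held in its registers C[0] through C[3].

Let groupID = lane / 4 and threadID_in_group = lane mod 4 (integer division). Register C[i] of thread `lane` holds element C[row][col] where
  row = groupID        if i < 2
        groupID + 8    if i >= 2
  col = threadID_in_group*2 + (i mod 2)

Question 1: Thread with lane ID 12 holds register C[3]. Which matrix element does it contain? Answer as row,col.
11,1

lane 12->12/4=3, 12 mod 4=0
i=3  r:3+8->11  c:2·0+1->1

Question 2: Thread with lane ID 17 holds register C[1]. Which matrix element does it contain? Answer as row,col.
4,3

lane 17: gr=4 (17/4), th=1 (17%4)
i=1: r=4+0=4, c=1*2+1=3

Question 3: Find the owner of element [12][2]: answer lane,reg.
r=12⇒gr=4,Rb=1  c=2⇒th=1,odd=0
L=4*4+1=17  i=1*2+0=2

17,2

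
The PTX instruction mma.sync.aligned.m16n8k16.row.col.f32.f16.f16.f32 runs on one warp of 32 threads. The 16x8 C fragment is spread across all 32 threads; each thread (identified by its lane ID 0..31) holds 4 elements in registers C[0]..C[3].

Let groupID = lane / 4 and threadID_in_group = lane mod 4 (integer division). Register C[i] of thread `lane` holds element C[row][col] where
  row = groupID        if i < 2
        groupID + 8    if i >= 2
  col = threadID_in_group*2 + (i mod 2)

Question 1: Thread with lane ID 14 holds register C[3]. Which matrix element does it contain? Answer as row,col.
11,5

lane 14: g=3 (14/4), t=2 (14%4)
i=3: r=3+8=11, c=2*2+1=5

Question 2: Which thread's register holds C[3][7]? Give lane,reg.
15,1

r=3⇒gr=3,Rb=0  c=7⇒th=3,odd=1
L=3*4+3=15  i=0*2+1=1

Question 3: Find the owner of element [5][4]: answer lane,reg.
r=5->g=5,rb=0  c=4->t=2,b0=0
L=5*4+2=22  i=0*2+0=0

22,0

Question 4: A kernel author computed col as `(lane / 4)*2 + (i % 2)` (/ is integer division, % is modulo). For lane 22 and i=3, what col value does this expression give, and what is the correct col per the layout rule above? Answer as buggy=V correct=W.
buggy=11 correct=5

`(lane / 4)*2 + (i % 2)`[22,3]->11
lane 22: gid=5 (22/4), tid=2 (22%4)
i=3: r=5+8=13, c=2*2+1=5
col: 11 vs 5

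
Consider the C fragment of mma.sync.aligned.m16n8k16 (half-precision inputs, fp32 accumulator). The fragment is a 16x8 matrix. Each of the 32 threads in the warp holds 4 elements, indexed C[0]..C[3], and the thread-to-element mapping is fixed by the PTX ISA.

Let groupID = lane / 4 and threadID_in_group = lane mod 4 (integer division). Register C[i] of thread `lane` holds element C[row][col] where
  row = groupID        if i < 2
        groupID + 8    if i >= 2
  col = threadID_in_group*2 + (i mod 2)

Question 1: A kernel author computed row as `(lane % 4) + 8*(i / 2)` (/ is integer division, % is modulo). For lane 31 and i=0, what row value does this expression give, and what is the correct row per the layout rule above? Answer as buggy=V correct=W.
`(lane % 4) + 8*(i / 2)`[31,0]->3
31: gid=7,tid=3
[0] (7+0,3*2+0) = (7,6)
row: 3 vs 7

buggy=3 correct=7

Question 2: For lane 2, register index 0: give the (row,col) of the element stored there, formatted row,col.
2: grp=0,tig=2
[0] (0+0,2*2+0) = (0,4)

0,4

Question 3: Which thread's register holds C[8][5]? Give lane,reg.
r=8→G=0,rhi=1  c=5→T=2,p=1
L=0*4+2=2  i=1*2+1=3

2,3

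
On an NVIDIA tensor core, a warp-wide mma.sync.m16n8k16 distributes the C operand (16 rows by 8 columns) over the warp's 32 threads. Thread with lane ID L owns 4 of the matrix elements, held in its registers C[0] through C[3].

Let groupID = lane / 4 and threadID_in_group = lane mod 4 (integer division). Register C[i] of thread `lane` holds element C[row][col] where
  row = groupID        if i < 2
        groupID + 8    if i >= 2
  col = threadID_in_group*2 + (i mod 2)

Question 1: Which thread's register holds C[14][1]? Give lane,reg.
r=14->g=6,rb=1  c=1->t=0,b0=1
L=6*4+0=24  i=1*2+1=3

24,3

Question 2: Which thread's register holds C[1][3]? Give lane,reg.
5,1

r=1->g=1,rb=0  c=3->t=1,b0=1
L=1*4+1=5  i=0*2+1=1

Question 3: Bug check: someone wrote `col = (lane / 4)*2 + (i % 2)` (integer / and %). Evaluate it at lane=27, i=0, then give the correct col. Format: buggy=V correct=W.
`(lane / 4)*2 + (i % 2)`[27,0]->12
lane 27: gid=6 (27/4), tid=3 (27%4)
i=0: r=6+0=6, c=3*2+0=6
col: 12 vs 6

buggy=12 correct=6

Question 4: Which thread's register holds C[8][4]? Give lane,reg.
2,2

r=8⇒gr=0,Rb=1  c=4⇒th=2,odd=0
L=0*4+2=2  i=1*2+0=2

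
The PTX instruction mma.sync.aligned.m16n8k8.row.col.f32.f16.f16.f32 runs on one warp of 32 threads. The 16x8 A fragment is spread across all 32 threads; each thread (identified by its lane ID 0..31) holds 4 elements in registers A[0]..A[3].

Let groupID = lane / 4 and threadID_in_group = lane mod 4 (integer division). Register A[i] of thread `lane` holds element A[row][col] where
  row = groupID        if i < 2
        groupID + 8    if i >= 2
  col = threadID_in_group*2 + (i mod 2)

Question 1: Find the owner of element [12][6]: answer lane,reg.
r=12→G=4,rhi=1  c=6→T=3,p=0
L=4*4+3=19  i=1*2+0=2

19,2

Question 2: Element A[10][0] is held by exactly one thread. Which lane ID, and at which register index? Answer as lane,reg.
r=10⇒gr=2,Rb=1  c=0⇒th=0,odd=0
L=2*4+0=8  i=1*2+0=2

8,2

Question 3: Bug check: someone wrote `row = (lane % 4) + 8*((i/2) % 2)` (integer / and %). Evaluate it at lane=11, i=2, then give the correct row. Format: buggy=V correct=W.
`(lane % 4) + 8*((i/2) % 2)`[11,2]=>11
L=11=>grp=11>>2=2, tig=11&3=3
[2]=>row 2+8=10  col 3·2+0=6
row: 11 vs 10

buggy=11 correct=10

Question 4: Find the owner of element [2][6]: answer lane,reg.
r=2→G=2,rhi=0  c=6→T=3,p=0
L=2*4+3=11  i=0*2+0=0

11,0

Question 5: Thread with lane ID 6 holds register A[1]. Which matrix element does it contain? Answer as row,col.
L=6->g=6>>2=1, t=6&3=2
[1]->row 1+0=1  col 2·2+1=5

1,5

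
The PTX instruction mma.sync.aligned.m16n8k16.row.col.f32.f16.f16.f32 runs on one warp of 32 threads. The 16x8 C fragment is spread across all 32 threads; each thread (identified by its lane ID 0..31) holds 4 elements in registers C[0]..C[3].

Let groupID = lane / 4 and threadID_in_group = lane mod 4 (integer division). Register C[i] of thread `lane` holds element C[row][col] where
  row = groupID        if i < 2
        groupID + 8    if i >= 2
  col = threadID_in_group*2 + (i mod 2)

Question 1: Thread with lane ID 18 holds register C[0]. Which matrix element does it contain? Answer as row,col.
lane 18⇒18/4=4, 18 mod 4=2
i=0  r:4+0⇒4  c:2·2+0⇒4

4,4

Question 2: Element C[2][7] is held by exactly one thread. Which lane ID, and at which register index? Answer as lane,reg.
r=2→G=2,rhi=0  c=7→T=3,p=1
L=2*4+3=11  i=0*2+1=1

11,1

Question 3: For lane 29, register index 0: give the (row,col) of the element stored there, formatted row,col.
7,2

29: grp=7,tig=1
[0] (7+0,1*2+0) = (7,2)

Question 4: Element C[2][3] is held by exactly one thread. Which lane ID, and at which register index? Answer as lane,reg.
r: 2->gid=2,r8=0  c: 3->tid=1,i&1=1
L=2*4+1=9  i=0*2+1=1

9,1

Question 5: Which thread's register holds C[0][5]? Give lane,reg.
2,1

r=0->g=0,rb=0  c=5->t=2,b0=1
L=0*4+2=2  i=0*2+1=1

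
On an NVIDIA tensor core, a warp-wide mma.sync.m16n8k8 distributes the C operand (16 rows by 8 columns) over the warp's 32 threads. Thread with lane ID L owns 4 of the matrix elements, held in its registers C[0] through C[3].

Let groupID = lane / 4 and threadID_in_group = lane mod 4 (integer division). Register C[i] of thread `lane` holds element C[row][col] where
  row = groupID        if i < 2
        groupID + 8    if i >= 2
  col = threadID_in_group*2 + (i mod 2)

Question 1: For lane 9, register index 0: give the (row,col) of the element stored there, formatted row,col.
L=9→G=9>>2=2, T=9&3=1
[0]→row 2+0=2  col 1·2+0=2

2,2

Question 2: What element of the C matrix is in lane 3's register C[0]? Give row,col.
0,6

L=3->g=3>>2=0, t=3&3=3
[0]->row 0+0=0  col 3·2+0=6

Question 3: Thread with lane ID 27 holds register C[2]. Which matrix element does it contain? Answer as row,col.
14,6

lane 27->27/4=6, 27 mod 4=3
i=2  r:6+8->14  c:2·3+0->6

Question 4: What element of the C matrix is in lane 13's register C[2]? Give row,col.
11,2

lane 13: grp=3 (13/4), tig=1 (13%4)
i=2: r=3+8=11, c=1*2+0=2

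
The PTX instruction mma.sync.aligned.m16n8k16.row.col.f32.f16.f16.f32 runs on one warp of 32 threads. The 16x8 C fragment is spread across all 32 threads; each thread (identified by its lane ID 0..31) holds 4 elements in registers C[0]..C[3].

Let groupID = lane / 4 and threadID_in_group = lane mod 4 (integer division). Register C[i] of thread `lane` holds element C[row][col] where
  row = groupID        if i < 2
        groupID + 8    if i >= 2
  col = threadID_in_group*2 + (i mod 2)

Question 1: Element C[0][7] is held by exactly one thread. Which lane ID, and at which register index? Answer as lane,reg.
3,1

r=0->g=0,rb=0  c=7->t=3,b0=1
L=0*4+3=3  i=0*2+1=1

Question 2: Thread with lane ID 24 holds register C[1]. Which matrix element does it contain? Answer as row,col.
lane 24: gr=6 (24/4), th=0 (24%4)
i=1: r=6+0=6, c=0*2+1=1

6,1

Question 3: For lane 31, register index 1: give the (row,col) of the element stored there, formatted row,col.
7,7

L=31⇒gr=31>>2=7, th=31&3=3
[1]⇒row 7+0=7  col 3·2+1=7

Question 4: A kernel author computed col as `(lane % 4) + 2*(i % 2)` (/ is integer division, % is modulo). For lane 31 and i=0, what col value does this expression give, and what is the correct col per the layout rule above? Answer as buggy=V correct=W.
buggy=3 correct=6

`(lane % 4) + 2*(i % 2)`[31,0]=>3
L=31=>grp=31>>2=7, tig=31&3=3
[0]=>row 7+0=7  col 3·2+0=6
col: 3 vs 6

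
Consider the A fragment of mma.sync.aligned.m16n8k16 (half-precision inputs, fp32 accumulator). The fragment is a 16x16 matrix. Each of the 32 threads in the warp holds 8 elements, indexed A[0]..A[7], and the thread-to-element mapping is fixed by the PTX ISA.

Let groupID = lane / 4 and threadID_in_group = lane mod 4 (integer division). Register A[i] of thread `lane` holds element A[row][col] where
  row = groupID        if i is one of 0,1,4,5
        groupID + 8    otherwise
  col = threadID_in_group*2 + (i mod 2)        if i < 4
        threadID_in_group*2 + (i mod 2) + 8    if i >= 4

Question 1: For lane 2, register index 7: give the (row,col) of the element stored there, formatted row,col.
lane 2: grp=0 (2/4), tig=2 (2%4)
i=7: r=0+8=8, c=2*2+1+8=13

8,13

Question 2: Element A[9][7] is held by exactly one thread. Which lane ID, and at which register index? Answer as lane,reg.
r=9→G=1,rhi=1  c=7→chi=0,T=3,p=1
L=1*4+3=7  i=0*4+1*2+1=3

7,3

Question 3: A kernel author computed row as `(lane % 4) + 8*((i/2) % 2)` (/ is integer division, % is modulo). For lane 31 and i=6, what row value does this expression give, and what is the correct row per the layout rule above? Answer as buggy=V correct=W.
buggy=11 correct=15

`(lane % 4) + 8*((i/2) % 2)`[31,6]->11
L=31->g=31>>2=7, t=31&3=3
[6]->row 7+8=15  col 3·2+0+8=14
row: 11 vs 15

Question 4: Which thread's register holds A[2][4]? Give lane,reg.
r=2⇒gr=2,Rb=0  c=4⇒Cb=0,th=2,odd=0
L=2*4+2=10  i=0*4+0*2+0=0

10,0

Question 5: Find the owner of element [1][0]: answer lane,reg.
r=1→G=1,rhi=0  c=0→chi=0,T=0,p=0
L=1*4+0=4  i=0*4+0*2+0=0

4,0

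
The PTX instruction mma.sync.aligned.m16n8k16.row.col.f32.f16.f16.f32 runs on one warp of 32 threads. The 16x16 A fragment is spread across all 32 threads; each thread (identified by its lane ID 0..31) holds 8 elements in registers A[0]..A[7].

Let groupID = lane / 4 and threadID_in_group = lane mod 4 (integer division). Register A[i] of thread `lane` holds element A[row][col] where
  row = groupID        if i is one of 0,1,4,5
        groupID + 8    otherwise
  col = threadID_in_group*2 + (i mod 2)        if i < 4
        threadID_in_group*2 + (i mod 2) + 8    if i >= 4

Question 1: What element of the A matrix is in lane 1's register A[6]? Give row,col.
lane 1=>1/4=0, 1 mod 4=1
i=6  r:0+8=>8  c:2·1+0+8=>10

8,10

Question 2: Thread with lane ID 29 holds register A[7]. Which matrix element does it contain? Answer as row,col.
29: grp=7,tig=1
[7] (7+8,1*2+1+8) = (15,11)

15,11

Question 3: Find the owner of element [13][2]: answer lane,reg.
21,2

r=13->g=5,rb=1  c=2->cb=0,t=1,b0=0
L=5*4+1=21  i=0*4+1*2+0=2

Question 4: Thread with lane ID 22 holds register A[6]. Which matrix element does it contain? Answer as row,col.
lane 22->22/4=5, 22 mod 4=2
i=6  r:5+8->13  c:2·2+0+8->12

13,12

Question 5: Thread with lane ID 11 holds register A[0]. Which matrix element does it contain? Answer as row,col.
2,6

11: G=2,T=3
[0] (2+0,3*2+0+0) = (2,6)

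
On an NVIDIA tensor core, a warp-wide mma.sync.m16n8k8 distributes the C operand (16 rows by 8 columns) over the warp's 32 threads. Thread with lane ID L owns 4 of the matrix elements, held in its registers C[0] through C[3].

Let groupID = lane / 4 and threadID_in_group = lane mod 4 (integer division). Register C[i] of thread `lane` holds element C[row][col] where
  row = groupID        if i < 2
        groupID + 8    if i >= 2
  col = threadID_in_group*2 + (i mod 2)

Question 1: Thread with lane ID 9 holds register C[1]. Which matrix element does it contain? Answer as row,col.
lane 9→9/4=2, 9 mod 4=1
i=1  r:2+0→2  c:2·1+1→3

2,3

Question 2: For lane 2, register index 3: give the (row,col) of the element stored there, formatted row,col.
L=2⇒gr=2>>2=0, th=2&3=2
[3]⇒row 0+8=8  col 2·2+1=5

8,5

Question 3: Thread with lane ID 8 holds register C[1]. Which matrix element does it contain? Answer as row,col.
L=8->g=8>>2=2, t=8&3=0
[1]->row 2+0=2  col 0·2+1=1

2,1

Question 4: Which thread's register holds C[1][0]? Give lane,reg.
4,0

r:1=>grp=1,rB=0  c:0=>tig=0,lo=0
L=1*4+0=4  i=0*2+0=0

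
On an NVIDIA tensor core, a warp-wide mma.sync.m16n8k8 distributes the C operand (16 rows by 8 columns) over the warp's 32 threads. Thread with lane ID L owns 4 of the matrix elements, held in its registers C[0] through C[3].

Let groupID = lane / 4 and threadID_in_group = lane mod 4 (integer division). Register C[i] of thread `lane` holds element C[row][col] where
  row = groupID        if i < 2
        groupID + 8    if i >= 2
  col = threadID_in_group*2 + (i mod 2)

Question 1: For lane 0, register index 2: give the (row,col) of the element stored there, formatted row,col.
lane 0→0/4=0, 0 mod 4=0
i=2  r:0+8→8  c:2·0+0→0

8,0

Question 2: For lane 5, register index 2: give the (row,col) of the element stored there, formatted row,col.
9,2

L=5->gid=5>>2=1, tid=5&3=1
[2]->row 1+8=9  col 1·2+0=2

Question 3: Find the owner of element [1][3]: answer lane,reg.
r:1=>grp=1,rB=0  c:3=>tig=1,lo=1
L=1*4+1=5  i=0*2+1=1

5,1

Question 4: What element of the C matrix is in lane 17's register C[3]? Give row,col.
lane 17: gr=4 (17/4), th=1 (17%4)
i=3: r=4+8=12, c=1*2+1=3

12,3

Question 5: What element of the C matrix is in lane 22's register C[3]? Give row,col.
13,5

L=22=>grp=22>>2=5, tig=22&3=2
[3]=>row 5+8=13  col 2·2+1=5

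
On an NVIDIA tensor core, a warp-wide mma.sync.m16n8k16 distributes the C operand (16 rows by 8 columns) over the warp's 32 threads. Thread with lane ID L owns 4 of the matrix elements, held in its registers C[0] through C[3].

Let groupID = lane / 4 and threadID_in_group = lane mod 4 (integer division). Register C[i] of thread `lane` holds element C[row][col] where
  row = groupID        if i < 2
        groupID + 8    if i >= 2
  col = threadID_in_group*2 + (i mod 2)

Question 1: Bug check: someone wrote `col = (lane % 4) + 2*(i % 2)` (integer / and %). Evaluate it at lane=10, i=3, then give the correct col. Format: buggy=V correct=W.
buggy=4 correct=5

`(lane % 4) + 2*(i % 2)`[10,3]⇒4
10: gr=2,th=2
[3] (2+8,2*2+1) = (10,5)
col: 4 vs 5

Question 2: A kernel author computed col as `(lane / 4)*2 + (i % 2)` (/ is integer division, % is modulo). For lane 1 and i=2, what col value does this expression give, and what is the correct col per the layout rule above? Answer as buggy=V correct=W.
buggy=0 correct=2

`(lane / 4)*2 + (i % 2)`[1,2]->0
lane 1: gid=0 (1/4), tid=1 (1%4)
i=2: r=0+8=8, c=1*2+0=2
col: 0 vs 2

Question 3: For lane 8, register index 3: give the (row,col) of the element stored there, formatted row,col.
8: grp=2,tig=0
[3] (2+8,0*2+1) = (10,1)

10,1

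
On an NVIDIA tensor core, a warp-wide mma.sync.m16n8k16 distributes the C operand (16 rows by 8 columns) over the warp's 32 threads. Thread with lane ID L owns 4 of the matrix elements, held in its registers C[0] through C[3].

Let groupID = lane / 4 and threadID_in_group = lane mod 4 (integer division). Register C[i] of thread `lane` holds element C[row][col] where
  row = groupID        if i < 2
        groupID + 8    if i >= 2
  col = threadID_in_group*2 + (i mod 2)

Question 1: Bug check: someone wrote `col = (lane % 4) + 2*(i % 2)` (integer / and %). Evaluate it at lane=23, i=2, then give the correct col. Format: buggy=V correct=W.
`(lane % 4) + 2*(i % 2)`[23,2]=>3
lane 23: grp=5 (23/4), tig=3 (23%4)
i=2: r=5+8=13, c=3*2+0=6
col: 3 vs 6

buggy=3 correct=6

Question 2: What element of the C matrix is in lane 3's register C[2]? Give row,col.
8,6

lane 3: gr=0 (3/4), th=3 (3%4)
i=2: r=0+8=8, c=3*2+0=6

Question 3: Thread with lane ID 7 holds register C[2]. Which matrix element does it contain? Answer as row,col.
L=7->gid=7>>2=1, tid=7&3=3
[2]->row 1+8=9  col 3·2+0=6

9,6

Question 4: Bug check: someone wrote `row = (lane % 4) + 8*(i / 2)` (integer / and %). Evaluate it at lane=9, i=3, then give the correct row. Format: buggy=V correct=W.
`(lane % 4) + 8*(i / 2)`[9,3]->9
lane 9: gid=2 (9/4), tid=1 (9%4)
i=3: r=2+8=10, c=1*2+1=3
row: 9 vs 10

buggy=9 correct=10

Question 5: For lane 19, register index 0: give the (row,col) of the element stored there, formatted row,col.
lane 19=>19/4=4, 19 mod 4=3
i=0  r:4+0=>4  c:2·3+0=>6

4,6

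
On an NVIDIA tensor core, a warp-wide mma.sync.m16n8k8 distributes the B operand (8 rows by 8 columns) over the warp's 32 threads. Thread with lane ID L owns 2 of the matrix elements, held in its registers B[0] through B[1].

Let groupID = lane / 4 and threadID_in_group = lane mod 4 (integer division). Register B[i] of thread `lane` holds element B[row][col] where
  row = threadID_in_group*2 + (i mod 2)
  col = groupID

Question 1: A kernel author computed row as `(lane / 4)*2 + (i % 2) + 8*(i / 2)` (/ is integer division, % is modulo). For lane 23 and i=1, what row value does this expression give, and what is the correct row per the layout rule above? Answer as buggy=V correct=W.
`(lane / 4)*2 + (i % 2) + 8*(i / 2)`[23,1]=>11
23: grp=5,tig=3
[1] (3*2+1,5) = (7,5)
row: 11 vs 7

buggy=11 correct=7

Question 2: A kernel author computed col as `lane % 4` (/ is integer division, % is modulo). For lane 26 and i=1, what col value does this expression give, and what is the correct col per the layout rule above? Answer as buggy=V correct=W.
`lane % 4`[26,1]->2
lane 26->26/4=6, 26 mod 4=2
i=1  r:2·2+1->5  c:6
col: 2 vs 6

buggy=2 correct=6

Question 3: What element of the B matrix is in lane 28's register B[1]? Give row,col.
28: g=7,t=0
[1] (0*2+1,7) = (1,7)

1,7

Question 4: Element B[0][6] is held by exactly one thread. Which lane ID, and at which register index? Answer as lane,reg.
c:6=>grp=6  r:0=>tig=0,lo=0
L=6*4+0=24  i=0=0

24,0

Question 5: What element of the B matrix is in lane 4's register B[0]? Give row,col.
lane 4: G=1 (4/4), T=0 (4%4)
i=0: r=0*2+0=0, c=G=1

0,1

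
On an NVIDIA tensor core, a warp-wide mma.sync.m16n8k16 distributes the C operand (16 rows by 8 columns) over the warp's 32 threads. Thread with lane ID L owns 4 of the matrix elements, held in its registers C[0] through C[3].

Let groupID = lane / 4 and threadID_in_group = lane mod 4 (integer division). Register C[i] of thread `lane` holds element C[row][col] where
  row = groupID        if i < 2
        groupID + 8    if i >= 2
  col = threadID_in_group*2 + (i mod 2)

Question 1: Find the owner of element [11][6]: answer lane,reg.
r=11⇒gr=3,Rb=1  c=6⇒th=3,odd=0
L=3*4+3=15  i=1*2+0=2

15,2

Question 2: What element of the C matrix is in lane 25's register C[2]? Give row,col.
14,2

25: gid=6,tid=1
[2] (6+8,1*2+0) = (14,2)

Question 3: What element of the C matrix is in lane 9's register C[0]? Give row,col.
2,2

9: gr=2,th=1
[0] (2+0,1*2+0) = (2,2)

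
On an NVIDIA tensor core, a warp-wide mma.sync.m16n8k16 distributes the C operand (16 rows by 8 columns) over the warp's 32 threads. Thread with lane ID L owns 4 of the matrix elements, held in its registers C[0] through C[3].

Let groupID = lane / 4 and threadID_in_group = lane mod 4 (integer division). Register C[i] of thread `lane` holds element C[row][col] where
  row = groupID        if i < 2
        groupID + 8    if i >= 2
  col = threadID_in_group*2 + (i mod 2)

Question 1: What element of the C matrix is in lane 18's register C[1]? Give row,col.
4,5

lane 18: grp=4 (18/4), tig=2 (18%4)
i=1: r=4+0=4, c=2*2+1=5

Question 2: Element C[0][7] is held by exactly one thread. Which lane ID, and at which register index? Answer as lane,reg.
r=0⇒gr=0,Rb=0  c=7⇒th=3,odd=1
L=0*4+3=3  i=0*2+1=1

3,1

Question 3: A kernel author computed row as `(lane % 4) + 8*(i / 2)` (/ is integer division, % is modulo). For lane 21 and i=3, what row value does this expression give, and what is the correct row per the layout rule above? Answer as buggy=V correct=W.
`(lane % 4) + 8*(i / 2)`[21,3]->9
lane 21: gid=5 (21/4), tid=1 (21%4)
i=3: r=5+8=13, c=1*2+1=3
row: 9 vs 13

buggy=9 correct=13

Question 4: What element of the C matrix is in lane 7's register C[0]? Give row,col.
lane 7→7/4=1, 7 mod 4=3
i=0  r:1+0→1  c:2·3+0→6

1,6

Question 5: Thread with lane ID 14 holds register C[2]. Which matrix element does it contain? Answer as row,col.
11,4

lane 14->14/4=3, 14 mod 4=2
i=2  r:3+8->11  c:2·2+0->4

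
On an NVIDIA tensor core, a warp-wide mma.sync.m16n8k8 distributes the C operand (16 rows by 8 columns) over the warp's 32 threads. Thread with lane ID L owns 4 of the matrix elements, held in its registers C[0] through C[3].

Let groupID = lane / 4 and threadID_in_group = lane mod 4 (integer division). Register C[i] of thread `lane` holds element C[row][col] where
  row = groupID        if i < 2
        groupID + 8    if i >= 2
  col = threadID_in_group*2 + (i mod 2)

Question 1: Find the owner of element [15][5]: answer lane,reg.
30,3

r=15->g=7,rb=1  c=5->t=2,b0=1
L=7*4+2=30  i=1*2+1=3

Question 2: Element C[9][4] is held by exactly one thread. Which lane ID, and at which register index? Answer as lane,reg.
6,2

r=9→G=1,rhi=1  c=4→T=2,p=0
L=1*4+2=6  i=1*2+0=2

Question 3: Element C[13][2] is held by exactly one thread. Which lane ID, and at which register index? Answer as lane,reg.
21,2

r=13⇒gr=5,Rb=1  c=2⇒th=1,odd=0
L=5*4+1=21  i=1*2+0=2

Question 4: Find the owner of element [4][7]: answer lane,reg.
r=4->g=4,rb=0  c=7->t=3,b0=1
L=4*4+3=19  i=0*2+1=1

19,1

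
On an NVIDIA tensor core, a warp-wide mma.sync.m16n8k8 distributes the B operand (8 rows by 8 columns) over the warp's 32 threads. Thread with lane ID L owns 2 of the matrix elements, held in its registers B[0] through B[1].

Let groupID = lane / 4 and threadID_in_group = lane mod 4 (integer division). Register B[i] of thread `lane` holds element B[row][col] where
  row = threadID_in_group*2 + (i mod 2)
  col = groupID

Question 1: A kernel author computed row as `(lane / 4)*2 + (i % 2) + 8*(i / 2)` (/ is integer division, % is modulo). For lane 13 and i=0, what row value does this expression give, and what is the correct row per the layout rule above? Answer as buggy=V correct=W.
`(lane / 4)*2 + (i % 2) + 8*(i / 2)`[13,0]->6
13: g=3,t=1
[0] (1*2+0,3) = (2,3)
row: 6 vs 2

buggy=6 correct=2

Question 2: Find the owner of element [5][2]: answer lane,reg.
10,1

c:2=>grp=2  r:5=>tig=2,lo=1
L=2*4+2=10  i=1=1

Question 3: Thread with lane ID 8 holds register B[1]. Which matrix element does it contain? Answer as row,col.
L=8⇒gr=8>>2=2, th=8&3=0
[1]⇒row 0·2+1=1  col gr=2

1,2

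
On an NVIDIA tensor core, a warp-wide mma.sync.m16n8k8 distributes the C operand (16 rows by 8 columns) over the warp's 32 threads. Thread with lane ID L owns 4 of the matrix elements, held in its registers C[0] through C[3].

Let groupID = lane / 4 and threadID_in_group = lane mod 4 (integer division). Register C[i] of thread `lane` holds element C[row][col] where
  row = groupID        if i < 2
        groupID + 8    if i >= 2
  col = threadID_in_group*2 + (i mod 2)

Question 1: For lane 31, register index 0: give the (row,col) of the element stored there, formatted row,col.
L=31=>grp=31>>2=7, tig=31&3=3
[0]=>row 7+0=7  col 3·2+0=6

7,6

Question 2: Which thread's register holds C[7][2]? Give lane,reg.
29,0

r=7⇒gr=7,Rb=0  c=2⇒th=1,odd=0
L=7*4+1=29  i=0*2+0=0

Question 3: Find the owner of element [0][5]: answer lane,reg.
2,1

r: 0->gid=0,r8=0  c: 5->tid=2,i&1=1
L=0*4+2=2  i=0*2+1=1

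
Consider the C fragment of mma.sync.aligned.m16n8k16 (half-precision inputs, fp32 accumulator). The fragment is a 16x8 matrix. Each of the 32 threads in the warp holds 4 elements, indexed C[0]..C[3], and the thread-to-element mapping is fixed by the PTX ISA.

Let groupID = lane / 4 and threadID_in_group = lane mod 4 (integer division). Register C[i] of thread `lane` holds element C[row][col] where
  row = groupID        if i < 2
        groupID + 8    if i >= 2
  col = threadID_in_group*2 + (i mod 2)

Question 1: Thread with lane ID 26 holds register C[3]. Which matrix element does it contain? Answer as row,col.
lane 26: gr=6 (26/4), th=2 (26%4)
i=3: r=6+8=14, c=2*2+1=5

14,5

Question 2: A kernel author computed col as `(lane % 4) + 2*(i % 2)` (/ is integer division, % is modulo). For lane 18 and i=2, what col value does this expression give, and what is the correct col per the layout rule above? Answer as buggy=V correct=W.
`(lane % 4) + 2*(i % 2)`[18,2]⇒2
L=18⇒gr=18>>2=4, th=18&3=2
[2]⇒row 4+8=12  col 2·2+0=4
col: 2 vs 4

buggy=2 correct=4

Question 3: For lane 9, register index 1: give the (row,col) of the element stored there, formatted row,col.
2,3

lane 9->9/4=2, 9 mod 4=1
i=1  r:2+0->2  c:2·1+1->3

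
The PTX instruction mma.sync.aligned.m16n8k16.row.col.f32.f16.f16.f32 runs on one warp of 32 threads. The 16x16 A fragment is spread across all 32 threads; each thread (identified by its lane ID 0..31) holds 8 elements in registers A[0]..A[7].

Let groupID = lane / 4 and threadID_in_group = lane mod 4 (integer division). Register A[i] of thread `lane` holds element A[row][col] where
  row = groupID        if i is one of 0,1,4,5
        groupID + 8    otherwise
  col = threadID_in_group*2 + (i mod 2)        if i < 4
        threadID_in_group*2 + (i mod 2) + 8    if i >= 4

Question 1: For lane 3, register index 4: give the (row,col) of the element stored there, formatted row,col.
0,14

L=3→G=3>>2=0, T=3&3=3
[4]→row 0+0=0  col 3·2+0+8=14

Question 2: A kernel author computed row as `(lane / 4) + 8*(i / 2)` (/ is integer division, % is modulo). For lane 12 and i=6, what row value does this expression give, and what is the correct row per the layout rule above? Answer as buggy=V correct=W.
`(lane / 4) + 8*(i / 2)`[12,6]⇒27
12: gr=3,th=0
[6] (3+8,0*2+0+8) = (11,8)
row: 27 vs 11

buggy=27 correct=11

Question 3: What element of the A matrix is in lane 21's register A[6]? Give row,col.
lane 21⇒21/4=5, 21 mod 4=1
i=6  r:5+8⇒13  c:2·1+0+8⇒10

13,10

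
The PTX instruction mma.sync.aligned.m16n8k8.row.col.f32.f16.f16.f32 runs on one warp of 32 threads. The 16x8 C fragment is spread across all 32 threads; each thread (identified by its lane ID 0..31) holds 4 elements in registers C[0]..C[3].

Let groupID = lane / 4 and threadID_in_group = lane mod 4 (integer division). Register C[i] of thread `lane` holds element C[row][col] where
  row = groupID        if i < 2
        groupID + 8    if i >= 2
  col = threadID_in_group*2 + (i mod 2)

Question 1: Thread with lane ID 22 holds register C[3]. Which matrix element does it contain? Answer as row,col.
lane 22: gr=5 (22/4), th=2 (22%4)
i=3: r=5+8=13, c=2*2+1=5

13,5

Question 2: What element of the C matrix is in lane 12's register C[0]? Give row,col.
L=12->g=12>>2=3, t=12&3=0
[0]->row 3+0=3  col 0·2+0=0

3,0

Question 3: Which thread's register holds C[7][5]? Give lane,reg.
r:7=>grp=7,rB=0  c:5=>tig=2,lo=1
L=7*4+2=30  i=0*2+1=1

30,1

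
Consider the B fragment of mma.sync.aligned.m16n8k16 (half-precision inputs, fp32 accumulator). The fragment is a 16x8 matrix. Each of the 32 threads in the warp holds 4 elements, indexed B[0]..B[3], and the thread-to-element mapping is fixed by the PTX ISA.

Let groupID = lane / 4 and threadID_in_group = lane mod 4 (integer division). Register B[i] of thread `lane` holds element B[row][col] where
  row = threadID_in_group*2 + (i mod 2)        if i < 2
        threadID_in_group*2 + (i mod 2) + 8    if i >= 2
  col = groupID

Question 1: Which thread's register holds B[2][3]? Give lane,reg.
c: 3->gid=3  r: 2->r8=0,tid=1,i&1=0
L=3*4+1=13  i=0*2+0=0

13,0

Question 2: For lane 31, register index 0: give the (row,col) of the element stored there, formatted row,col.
lane 31: G=7 (31/4), T=3 (31%4)
i=0: r=3*2+0+0=6, c=G=7

6,7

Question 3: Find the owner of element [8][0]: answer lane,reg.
c=0->g=0  r=8->rb=1,t=0,b0=0
L=0*4+0=0  i=1*2+0=2

0,2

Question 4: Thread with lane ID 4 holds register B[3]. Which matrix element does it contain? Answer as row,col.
lane 4->4/4=1, 4 mod 4=0
i=3  r:2·0+1+8->9  c:1

9,1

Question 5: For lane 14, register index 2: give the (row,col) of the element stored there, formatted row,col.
lane 14->14/4=3, 14 mod 4=2
i=2  r:2·2+0+8->12  c:3

12,3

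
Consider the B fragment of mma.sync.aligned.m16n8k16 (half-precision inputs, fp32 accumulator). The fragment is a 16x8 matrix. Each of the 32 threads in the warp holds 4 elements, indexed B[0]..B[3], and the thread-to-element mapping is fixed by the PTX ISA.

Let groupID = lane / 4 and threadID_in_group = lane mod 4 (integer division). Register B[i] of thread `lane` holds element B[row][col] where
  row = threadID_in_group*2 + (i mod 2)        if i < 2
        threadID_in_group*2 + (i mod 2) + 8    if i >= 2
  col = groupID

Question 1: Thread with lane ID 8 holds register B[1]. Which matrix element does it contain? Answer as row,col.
lane 8: gid=2 (8/4), tid=0 (8%4)
i=1: r=0*2+1+0=1, c=gid=2

1,2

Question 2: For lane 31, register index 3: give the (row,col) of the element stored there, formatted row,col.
15,7

31: G=7,T=3
[3] (3*2+1+8,7) = (15,7)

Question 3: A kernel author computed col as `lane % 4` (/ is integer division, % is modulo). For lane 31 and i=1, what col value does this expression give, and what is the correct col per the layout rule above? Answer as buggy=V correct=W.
`lane % 4`[31,1]->3
lane 31: gid=7 (31/4), tid=3 (31%4)
i=1: r=3*2+1+0=7, c=gid=7
col: 3 vs 7

buggy=3 correct=7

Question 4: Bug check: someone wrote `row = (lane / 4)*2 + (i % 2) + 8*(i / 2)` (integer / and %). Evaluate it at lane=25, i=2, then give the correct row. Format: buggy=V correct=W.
buggy=20 correct=10

`(lane / 4)*2 + (i % 2) + 8*(i / 2)`[25,2]→20
25: G=6,T=1
[2] (1*2+0+8,6) = (10,6)
row: 20 vs 10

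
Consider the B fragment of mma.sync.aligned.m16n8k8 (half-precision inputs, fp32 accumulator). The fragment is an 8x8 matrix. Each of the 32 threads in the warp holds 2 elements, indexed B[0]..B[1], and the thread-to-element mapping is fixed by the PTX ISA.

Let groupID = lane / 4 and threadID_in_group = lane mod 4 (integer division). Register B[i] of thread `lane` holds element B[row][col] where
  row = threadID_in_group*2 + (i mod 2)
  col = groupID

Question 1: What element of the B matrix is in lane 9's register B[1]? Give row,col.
3,2

lane 9: grp=2 (9/4), tig=1 (9%4)
i=1: r=1*2+1=3, c=grp=2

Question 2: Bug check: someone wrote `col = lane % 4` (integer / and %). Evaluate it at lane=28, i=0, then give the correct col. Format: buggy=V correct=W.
buggy=0 correct=7

`lane % 4`[28,0]->0
lane 28->28/4=7, 28 mod 4=0
i=0  r:2·0+0->0  c:7
col: 0 vs 7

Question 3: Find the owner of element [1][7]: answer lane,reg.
28,1

c=7→G=7  r=1→T=0,p=1
L=7*4+0=28  i=1=1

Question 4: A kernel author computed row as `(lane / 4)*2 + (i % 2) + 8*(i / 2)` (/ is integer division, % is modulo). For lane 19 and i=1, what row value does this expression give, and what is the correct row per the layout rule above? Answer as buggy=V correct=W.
`(lane / 4)*2 + (i % 2) + 8*(i / 2)`[19,1]->9
lane 19: gid=4 (19/4), tid=3 (19%4)
i=1: r=3*2+1=7, c=gid=4
row: 9 vs 7

buggy=9 correct=7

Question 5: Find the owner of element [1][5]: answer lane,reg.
20,1

c=5⇒gr=5  r=1⇒th=0,odd=1
L=5*4+0=20  i=1=1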